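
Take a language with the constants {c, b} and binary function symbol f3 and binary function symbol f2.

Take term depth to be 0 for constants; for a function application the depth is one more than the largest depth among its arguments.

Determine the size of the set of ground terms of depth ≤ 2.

Count level by level. With function symbols f3/2, f2/2, the terms of depth ≤ k are the 2 constants together with each function applied to depth-≤(k−1) tuples, so N_k = 2 + N_{k-1}^2 + N_{k-1}^2.
N_0 = 2
N_1 = 2 + 2^2 + 2^2 = 10
N_2 = 2 + 10^2 + 10^2 = 202

202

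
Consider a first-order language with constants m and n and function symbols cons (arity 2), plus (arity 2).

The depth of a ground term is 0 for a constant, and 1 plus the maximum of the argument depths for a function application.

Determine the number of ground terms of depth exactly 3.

Let N_k count ground terms of depth at most k. Each non-constant term of depth ≤ k is some function symbol applied to depth-≤(k−1) arguments, giving N_k = 2 + N_{k-1}^2 + N_{k-1}^2.
N_0 = 2
N_1 = 2 + 2^2 + 2^2 = 10
N_2 = 2 + 10^2 + 10^2 = 202
N_3 = 2 + 202^2 + 202^2 = 81610
Terms of depth exactly 3: N_3 − N_2 = 81610 − 202 = 81408.

81408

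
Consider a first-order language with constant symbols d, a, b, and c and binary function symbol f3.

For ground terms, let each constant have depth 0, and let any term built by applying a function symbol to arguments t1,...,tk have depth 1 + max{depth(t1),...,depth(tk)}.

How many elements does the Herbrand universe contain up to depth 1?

20

If N_k denotes the number of depth-≤k ground terms, the 4 constants give N_0 = 4, and each function symbol of arity r contributes N_{k-1}^r new terms at level k: N_k = 4 + N_{k-1}^2.
N_0 = 4
N_1 = 4 + 4^2 = 20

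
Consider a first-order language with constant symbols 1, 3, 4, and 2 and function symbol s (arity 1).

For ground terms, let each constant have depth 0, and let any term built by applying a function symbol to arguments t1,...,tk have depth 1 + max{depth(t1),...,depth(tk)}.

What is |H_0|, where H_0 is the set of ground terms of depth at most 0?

4

Count level by level. With function symbols s/1, the terms of depth ≤ k are the 4 constants together with each function applied to depth-≤(k−1) tuples, so N_k = 4 + N_{k-1}.
N_0 = 4
Explicitly: 1, 3, 4, 2.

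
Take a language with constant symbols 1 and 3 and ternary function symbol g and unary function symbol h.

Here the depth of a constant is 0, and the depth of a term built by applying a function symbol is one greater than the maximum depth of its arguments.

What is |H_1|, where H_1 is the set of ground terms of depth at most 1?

Count level by level. With function symbols g/3, h/1, the terms of depth ≤ k are the 2 constants together with each function applied to depth-≤(k−1) tuples, so N_k = 2 + N_{k-1}^3 + N_{k-1}.
N_0 = 2
N_1 = 2 + 2^3 + 2 = 12
Explicitly: 1, 3, g(1, 1, 1), g(1, 1, 3), g(1, 3, 1), g(1, 3, 3), g(3, 1, 1), g(3, 1, 3), g(3, 3, 1), g(3, 3, 3), h(1), h(3).

12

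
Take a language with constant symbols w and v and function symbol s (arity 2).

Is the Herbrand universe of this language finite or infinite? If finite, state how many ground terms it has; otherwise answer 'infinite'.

The signature has at least one function symbol (s, arity 2) and at least one constant (w).
Iterating s gives infinitely many distinct ground terms: w, s(w, w), s(s(w, w), s(w, w)), ...
So the Herbrand universe is infinite.

infinite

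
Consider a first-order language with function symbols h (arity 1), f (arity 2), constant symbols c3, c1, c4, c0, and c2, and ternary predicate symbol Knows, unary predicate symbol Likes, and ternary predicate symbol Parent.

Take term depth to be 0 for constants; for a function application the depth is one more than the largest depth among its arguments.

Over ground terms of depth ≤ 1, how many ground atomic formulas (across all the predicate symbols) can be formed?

85785

First count ground terms of depth ≤ 1.
Count level by level. With function symbols h/1, f/2, the terms of depth ≤ k are the 5 constants together with each function applied to depth-≤(k−1) tuples, so N_k = 5 + N_{k-1} + N_{k-1}^2.
N_0 = 5
N_1 = 5 + 5 + 5^2 = 35
So |H| = 35.
Each predicate of arity r yields |H|^r ground atoms (one per choice of an r-tuple from H):
  Knows: 35^3 = 42875;  Likes: 35;  Parent: 35^3 = 42875
Total ground atoms: 42875 + 35 + 42875 = 85785.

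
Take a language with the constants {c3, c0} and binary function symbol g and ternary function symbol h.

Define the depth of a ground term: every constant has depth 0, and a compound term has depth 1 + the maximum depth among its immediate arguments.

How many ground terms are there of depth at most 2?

2942

Count level by level. With function symbols g/2, h/3, the terms of depth ≤ k are the 2 constants together with each function applied to depth-≤(k−1) tuples, so N_k = 2 + N_{k-1}^2 + N_{k-1}^3.
N_0 = 2
N_1 = 2 + 2^2 + 2^3 = 14
N_2 = 2 + 14^2 + 14^3 = 2942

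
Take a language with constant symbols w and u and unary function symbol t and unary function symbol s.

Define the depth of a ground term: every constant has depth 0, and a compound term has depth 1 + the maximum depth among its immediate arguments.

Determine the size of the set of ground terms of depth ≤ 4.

62

If N_k denotes the number of depth-≤k ground terms, the 2 constants give N_0 = 2, and each function symbol of arity r contributes N_{k-1}^r new terms at level k: N_k = 2 + N_{k-1} + N_{k-1}.
N_0 = 2
N_1 = 2 + 2 + 2 = 6
N_2 = 2 + 6 + 6 = 14
N_3 = 2 + 14 + 14 = 30
N_4 = 2 + 30 + 30 = 62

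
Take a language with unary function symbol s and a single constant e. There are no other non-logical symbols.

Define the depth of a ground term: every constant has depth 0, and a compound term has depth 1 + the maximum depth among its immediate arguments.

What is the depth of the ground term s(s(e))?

depth(s(e)) = 1 + depth(e) = 1 + 0 = 1
depth(s(s(e))) = 1 + depth(s(e)) = 1 + 1 = 2

2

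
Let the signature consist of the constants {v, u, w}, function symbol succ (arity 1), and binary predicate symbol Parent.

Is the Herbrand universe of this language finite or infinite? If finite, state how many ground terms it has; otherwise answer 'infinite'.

The signature has at least one function symbol (succ, arity 1) and at least one constant (v).
Iterating succ gives infinitely many distinct ground terms: v, succ(v), succ(succ(v)), ...
So the Herbrand universe is infinite.

infinite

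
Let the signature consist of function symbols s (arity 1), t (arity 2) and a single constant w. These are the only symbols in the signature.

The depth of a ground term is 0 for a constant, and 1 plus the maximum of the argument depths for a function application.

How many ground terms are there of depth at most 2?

Count level by level. With function symbols s/1, t/2, the terms of depth ≤ k are the 1 constant together with each function applied to depth-≤(k−1) tuples, so N_k = 1 + N_{k-1} + N_{k-1}^2.
N_0 = 1
N_1 = 1 + 1 + 1^2 = 3
N_2 = 1 + 3 + 3^2 = 13

13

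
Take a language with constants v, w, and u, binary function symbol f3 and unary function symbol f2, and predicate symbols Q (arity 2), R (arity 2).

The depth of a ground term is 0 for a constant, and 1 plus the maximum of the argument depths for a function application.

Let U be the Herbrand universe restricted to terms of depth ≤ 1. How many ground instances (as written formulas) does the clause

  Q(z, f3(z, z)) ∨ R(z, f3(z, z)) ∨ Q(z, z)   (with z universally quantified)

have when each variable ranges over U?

Ground terms of depth ≤ 1:
  If N_k denotes the number of depth-≤k ground terms, the 3 constants give N_0 = 3, and each function symbol of arity r contributes N_{k-1}^r new terms at level k: N_k = 3 + N_{k-1}^2 + N_{k-1}.
  N_0 = 3
  N_1 = 3 + 3^2 + 3 = 15
So there are 15 ground terms available for substitution.
The clause has 1 distinct variable (z), which appears in the body. In the free term algebra distinct substitutions yield syntactically distinct ground instances.
Number of ground instances = 15.

15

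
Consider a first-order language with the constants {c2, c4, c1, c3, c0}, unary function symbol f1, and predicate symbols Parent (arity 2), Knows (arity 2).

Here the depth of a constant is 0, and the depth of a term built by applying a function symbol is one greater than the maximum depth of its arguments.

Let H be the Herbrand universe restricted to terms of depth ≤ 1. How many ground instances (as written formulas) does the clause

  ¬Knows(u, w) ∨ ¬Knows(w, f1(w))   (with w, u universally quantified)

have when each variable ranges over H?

100

Ground terms of depth ≤ 1:
  If N_k denotes the number of depth-≤k ground terms, the 5 constants give N_0 = 5, and each function symbol of arity r contributes N_{k-1}^r new terms at level k: N_k = 5 + N_{k-1}.
  N_0 = 5
  N_1 = 5 + 5 = 10
So there are 10 ground terms available for substitution.
Each of w, u ranges independently over the available ground terms, and distinct assignments produce distinct instances.
Number of ground instances = 10^2 = 100.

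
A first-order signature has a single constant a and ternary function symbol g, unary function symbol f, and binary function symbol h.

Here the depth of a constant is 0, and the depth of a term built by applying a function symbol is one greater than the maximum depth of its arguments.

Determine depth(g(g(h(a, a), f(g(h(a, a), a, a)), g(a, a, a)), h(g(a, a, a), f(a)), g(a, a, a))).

depth(h(a, a)) = 1 + max(0, 0) = 1
depth(g(h(a, a), a, a)) = 1 + max(1, 0, 0) = 2
depth(f(g(h(a, a), a, a))) = 1 + depth(g(h(a, a), a, a)) = 1 + 2 = 3
depth(g(a, a, a)) = 1 + max(0, 0, 0) = 1
depth(g(h(a, a), f(g(h(a, a), a, a)), g(a, a, a))) = 1 + max(1, 3, 1) = 4
depth(f(a)) = 1 + depth(a) = 1 + 0 = 1
depth(h(g(a, a, a), f(a))) = 1 + max(1, 1) = 2
depth(g(g(h(a, a), f(g(h(a, a), a, a)), g(a, a, a)), h(g(a, a, a), f(a)), g(a, a, a))) = 1 + max(4, 2, 1) = 5

5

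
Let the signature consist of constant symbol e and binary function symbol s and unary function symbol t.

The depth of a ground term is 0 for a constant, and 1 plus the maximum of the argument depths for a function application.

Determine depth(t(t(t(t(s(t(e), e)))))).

6

depth(t(e)) = 1 + depth(e) = 1 + 0 = 1
depth(s(t(e), e)) = 1 + max(1, 0) = 2
depth(t(s(t(e), e))) = 1 + depth(s(t(e), e)) = 1 + 2 = 3
depth(t(t(s(t(e), e)))) = 1 + depth(t(s(t(e), e))) = 1 + 3 = 4
depth(t(t(t(s(t(e), e))))) = 1 + depth(t(t(s(t(e), e)))) = 1 + 4 = 5
depth(t(t(t(t(s(t(e), e)))))) = 1 + depth(t(t(t(s(t(e), e))))) = 1 + 5 = 6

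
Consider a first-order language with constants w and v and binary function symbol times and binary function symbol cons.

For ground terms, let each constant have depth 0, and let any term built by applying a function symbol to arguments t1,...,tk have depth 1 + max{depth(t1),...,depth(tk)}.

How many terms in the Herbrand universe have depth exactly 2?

192

If N_k denotes the number of depth-≤k ground terms, the 2 constants give N_0 = 2, and each function symbol of arity r contributes N_{k-1}^r new terms at level k: N_k = 2 + N_{k-1}^2 + N_{k-1}^2.
N_0 = 2
N_1 = 2 + 2^2 + 2^2 = 10
N_2 = 2 + 10^2 + 10^2 = 202
Terms of depth exactly 2: N_2 − N_1 = 202 − 10 = 192.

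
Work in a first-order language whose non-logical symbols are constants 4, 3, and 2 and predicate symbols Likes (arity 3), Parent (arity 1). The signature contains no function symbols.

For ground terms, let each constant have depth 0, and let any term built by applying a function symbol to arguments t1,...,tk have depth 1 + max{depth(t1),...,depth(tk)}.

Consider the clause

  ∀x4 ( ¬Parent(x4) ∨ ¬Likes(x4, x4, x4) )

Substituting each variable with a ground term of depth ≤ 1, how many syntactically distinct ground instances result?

3

Ground terms of depth ≤ 1:
  With no function symbols every ground term is a constant, so there are exactly 3 ground terms at every depth bound.
  N_0 = 3
  N_1 = 3
  Explicitly: 4, 3, 2.
So there are 3 ground terms available for substitution.
There is 1 variable to instantiate (x4),  occurring in at least one literal, so different choices give different ground instances.
Number of ground instances = 3.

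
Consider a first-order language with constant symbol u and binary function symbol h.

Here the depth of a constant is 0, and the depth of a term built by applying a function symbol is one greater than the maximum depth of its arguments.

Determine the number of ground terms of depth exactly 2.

3

If N_k denotes the number of depth-≤k ground terms, the 1 constant gives N_0 = 1, and each function symbol of arity r contributes N_{k-1}^r new terms at level k: N_k = 1 + N_{k-1}^2.
N_0 = 1
N_1 = 1 + 1^2 = 2
N_2 = 1 + 2^2 = 5
Terms of depth exactly 2: N_2 − N_1 = 5 − 2 = 3.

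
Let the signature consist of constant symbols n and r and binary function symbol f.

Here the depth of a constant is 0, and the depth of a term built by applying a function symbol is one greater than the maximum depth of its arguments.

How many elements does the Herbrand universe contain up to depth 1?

Write N_k for the number of ground terms of depth ≤ k. A term of depth ≤ k is either a constant or a function symbol applied to arguments of depth ≤ k−1, so N_k = 2 + N_{k-1}^2.
N_0 = 2
N_1 = 2 + 2^2 = 6

6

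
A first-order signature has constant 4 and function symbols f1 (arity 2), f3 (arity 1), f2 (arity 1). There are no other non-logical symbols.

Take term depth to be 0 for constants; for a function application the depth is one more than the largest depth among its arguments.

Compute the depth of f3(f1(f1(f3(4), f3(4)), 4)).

4

depth(f3(4)) = 1 + depth(4) = 1 + 0 = 1
depth(f1(f3(4), f3(4))) = 1 + max(1, 1) = 2
depth(f1(f1(f3(4), f3(4)), 4)) = 1 + max(2, 0) = 3
depth(f3(f1(f1(f3(4), f3(4)), 4))) = 1 + depth(f1(f1(f3(4), f3(4)), 4)) = 1 + 3 = 4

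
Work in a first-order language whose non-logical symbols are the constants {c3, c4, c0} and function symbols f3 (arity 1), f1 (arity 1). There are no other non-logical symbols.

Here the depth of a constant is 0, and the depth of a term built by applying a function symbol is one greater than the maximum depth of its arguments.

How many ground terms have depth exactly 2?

12

Count level by level. With function symbols f3/1, f1/1, the terms of depth ≤ k are the 3 constants together with each function applied to depth-≤(k−1) tuples, so N_k = 3 + N_{k-1} + N_{k-1}.
N_0 = 3
N_1 = 3 + 3 + 3 = 9
N_2 = 3 + 9 + 9 = 21
Terms of depth exactly 2: N_2 − N_1 = 21 − 9 = 12.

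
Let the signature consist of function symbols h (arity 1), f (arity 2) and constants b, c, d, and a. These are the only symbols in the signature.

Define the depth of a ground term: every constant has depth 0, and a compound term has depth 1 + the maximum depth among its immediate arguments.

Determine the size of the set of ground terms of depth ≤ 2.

Let N_k = |{terms of depth ≤ k}|. Then N_0 = 4 and N_k = 4 + N_{k-1} + N_{k-1}^2 for k ≥ 1 (one summand per function symbol, arity giving the exponent).
N_0 = 4
N_1 = 4 + 4 + 4^2 = 24
N_2 = 4 + 24 + 24^2 = 604

604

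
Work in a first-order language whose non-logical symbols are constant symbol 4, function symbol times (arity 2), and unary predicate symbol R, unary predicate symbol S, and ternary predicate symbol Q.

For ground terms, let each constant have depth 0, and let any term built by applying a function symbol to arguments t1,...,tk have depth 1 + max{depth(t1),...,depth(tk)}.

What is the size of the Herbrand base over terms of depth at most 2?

First count ground terms of depth ≤ 2.
Count level by level. With function symbols times/2, the terms of depth ≤ k are the 1 constant together with each function applied to depth-≤(k−1) tuples, so N_k = 1 + N_{k-1}^2.
N_0 = 1
N_1 = 1 + 1^2 = 2
N_2 = 1 + 2^2 = 5
Explicitly: 4, times(4, 4), times(4, times(4, 4)), times(times(4, 4), 4), times(times(4, 4), times(4, 4)).
So |H| = 5.
For each predicate symbol, the number of ground atoms is |H| raised to its arity; summing:
  R: 5;  S: 5;  Q: 5^3 = 125
Total ground atoms: 5 + 5 + 125 = 135.

135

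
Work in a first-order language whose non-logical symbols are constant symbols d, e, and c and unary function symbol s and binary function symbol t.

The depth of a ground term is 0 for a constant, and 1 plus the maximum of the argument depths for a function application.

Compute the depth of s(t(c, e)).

depth(t(c, e)) = 1 + max(0, 0) = 1
depth(s(t(c, e))) = 1 + depth(t(c, e)) = 1 + 1 = 2

2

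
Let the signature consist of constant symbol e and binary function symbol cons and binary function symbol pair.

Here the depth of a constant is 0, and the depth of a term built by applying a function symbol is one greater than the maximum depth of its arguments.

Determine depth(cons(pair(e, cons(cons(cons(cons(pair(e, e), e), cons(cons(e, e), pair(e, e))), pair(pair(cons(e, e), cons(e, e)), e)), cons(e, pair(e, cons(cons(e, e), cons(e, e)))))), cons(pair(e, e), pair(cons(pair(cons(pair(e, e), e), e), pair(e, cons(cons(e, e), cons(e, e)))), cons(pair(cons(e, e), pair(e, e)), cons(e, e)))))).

depth(pair(e, e)) = 1 + max(0, 0) = 1
depth(cons(pair(e, e), e)) = 1 + max(1, 0) = 2
depth(cons(e, e)) = 1 + max(0, 0) = 1
depth(cons(cons(e, e), pair(e, e))) = 1 + max(1, 1) = 2
depth(cons(cons(pair(e, e), e), cons(cons(e, e), pair(e, e)))) = 1 + max(2, 2) = 3
depth(pair(cons(e, e), cons(e, e))) = 1 + max(1, 1) = 2
depth(pair(pair(cons(e, e), cons(e, e)), e)) = 1 + max(2, 0) = 3
depth(cons(cons(cons(pair(e, e), e), cons(cons(e, e), pair(e, e))), pair(pair(cons(e, e), cons(e, e)), e))) = 1 + max(3, 3) = 4
depth(cons(cons(e, e), cons(e, e))) = 1 + max(1, 1) = 2
depth(pair(e, cons(cons(e, e), cons(e, e)))) = 1 + max(0, 2) = 3
depth(cons(e, pair(e, cons(cons(e, e), cons(e, e))))) = 1 + max(0, 3) = 4
depth(cons(cons(cons(cons(pair(e, e), e), cons(cons(e, e), pair(e, e))), pair(pair(cons(e, e), cons(e, e)), e)), cons(e, pair(e, cons(cons(e, e), cons(e, e)))))) = 1 + max(4, 4) = 5
depth(pair(e, cons(cons(cons(cons(pair(e, e), e), cons(cons(e, e), pair(e, e))), pair(pair(cons(e, e), cons(e, e)), e)), cons(e, pair(e, cons(cons(e, e), cons(e, e))))))) = 1 + max(0, 5) = 6
depth(pair(cons(pair(e, e), e), e)) = 1 + max(2, 0) = 3
depth(cons(pair(cons(pair(e, e), e), e), pair(e, cons(cons(e, e), cons(e, e))))) = 1 + max(3, 3) = 4
depth(pair(cons(e, e), pair(e, e))) = 1 + max(1, 1) = 2
depth(cons(pair(cons(e, e), pair(e, e)), cons(e, e))) = 1 + max(2, 1) = 3
depth(pair(cons(pair(cons(pair(e, e), e), e), pair(e, cons(cons(e, e), cons(e, e)))), cons(pair(cons(e, e), pair(e, e)), cons(e, e)))) = 1 + max(4, 3) = 5
depth(cons(pair(e, e), pair(cons(pair(cons(pair(e, e), e), e), pair(e, cons(cons(e, e), cons(e, e)))), cons(pair(cons(e, e), pair(e, e)), cons(e, e))))) = 1 + max(1, 5) = 6
depth(cons(pair(e, cons(cons(cons(cons(pair(e, e), e), cons(cons(e, e), pair(e, e))), pair(pair(cons(e, e), cons(e, e)), e)), cons(e, pair(e, cons(cons(e, e), cons(e, e)))))), cons(pair(e, e), pair(cons(pair(cons(pair(e, e), e), e), pair(e, cons(cons(e, e), cons(e, e)))), cons(pair(cons(e, e), pair(e, e)), cons(e, e)))))) = 1 + max(6, 6) = 7

7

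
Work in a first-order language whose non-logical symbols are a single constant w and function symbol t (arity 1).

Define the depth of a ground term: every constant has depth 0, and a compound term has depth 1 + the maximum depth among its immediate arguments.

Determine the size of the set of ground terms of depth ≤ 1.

2

Let N_k = |{terms of depth ≤ k}|. Then N_0 = 1 and N_k = 1 + N_{k-1} for k ≥ 1 (one summand per function symbol, arity giving the exponent).
N_0 = 1
N_1 = 1 + 1 = 2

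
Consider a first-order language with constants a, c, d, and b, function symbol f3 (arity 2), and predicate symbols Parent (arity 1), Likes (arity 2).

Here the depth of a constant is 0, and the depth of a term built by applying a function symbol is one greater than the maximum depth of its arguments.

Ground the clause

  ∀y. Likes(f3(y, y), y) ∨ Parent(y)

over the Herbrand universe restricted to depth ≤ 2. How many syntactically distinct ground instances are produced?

Ground terms of depth ≤ 2:
  Let N_k = |{terms of depth ≤ k}|. Then N_0 = 4 and N_k = 4 + N_{k-1}^2 for k ≥ 1 (one summand per function symbol, arity giving the exponent).
  N_0 = 4
  N_1 = 4 + 4^2 = 20
  N_2 = 4 + 20^2 = 404
So there are 404 ground terms available for substitution.
The variable y ranges independently over the available ground terms, and distinct assignments produce distinct instances.
Number of ground instances = 404.

404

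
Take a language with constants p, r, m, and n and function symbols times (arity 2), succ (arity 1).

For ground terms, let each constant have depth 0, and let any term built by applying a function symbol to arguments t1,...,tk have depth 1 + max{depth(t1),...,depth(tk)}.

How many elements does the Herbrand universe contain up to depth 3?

Let N_k = |{terms of depth ≤ k}|. Then N_0 = 4 and N_k = 4 + N_{k-1}^2 + N_{k-1} for k ≥ 1 (one summand per function symbol, arity giving the exponent).
N_0 = 4
N_1 = 4 + 4^2 + 4 = 24
N_2 = 4 + 24^2 + 24 = 604
N_3 = 4 + 604^2 + 604 = 365424

365424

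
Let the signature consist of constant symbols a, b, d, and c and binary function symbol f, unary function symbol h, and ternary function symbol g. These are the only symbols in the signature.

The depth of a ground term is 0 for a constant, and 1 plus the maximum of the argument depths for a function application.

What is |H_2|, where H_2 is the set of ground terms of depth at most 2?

Let N_k = |{terms of depth ≤ k}|. Then N_0 = 4 and N_k = 4 + N_{k-1}^2 + N_{k-1} + N_{k-1}^3 for k ≥ 1 (one summand per function symbol, arity giving the exponent).
N_0 = 4
N_1 = 4 + 4^2 + 4 + 4^3 = 88
N_2 = 4 + 88^2 + 88 + 88^3 = 689308

689308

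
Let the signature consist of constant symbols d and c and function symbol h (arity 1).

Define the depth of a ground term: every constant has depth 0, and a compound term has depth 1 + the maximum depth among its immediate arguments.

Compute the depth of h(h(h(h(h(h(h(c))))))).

7

depth(h(c)) = 1 + depth(c) = 1 + 0 = 1
depth(h(h(c))) = 1 + depth(h(c)) = 1 + 1 = 2
depth(h(h(h(c)))) = 1 + depth(h(h(c))) = 1 + 2 = 3
depth(h(h(h(h(c))))) = 1 + depth(h(h(h(c)))) = 1 + 3 = 4
depth(h(h(h(h(h(c)))))) = 1 + depth(h(h(h(h(c))))) = 1 + 4 = 5
depth(h(h(h(h(h(h(c))))))) = 1 + depth(h(h(h(h(h(c)))))) = 1 + 5 = 6
depth(h(h(h(h(h(h(h(c)))))))) = 1 + depth(h(h(h(h(h(h(c))))))) = 1 + 6 = 7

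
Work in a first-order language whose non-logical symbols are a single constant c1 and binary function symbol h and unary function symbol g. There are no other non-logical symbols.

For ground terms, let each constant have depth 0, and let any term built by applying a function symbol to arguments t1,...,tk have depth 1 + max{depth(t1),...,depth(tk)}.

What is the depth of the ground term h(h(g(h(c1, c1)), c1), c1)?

4

depth(h(c1, c1)) = 1 + max(0, 0) = 1
depth(g(h(c1, c1))) = 1 + depth(h(c1, c1)) = 1 + 1 = 2
depth(h(g(h(c1, c1)), c1)) = 1 + max(2, 0) = 3
depth(h(h(g(h(c1, c1)), c1), c1)) = 1 + max(3, 0) = 4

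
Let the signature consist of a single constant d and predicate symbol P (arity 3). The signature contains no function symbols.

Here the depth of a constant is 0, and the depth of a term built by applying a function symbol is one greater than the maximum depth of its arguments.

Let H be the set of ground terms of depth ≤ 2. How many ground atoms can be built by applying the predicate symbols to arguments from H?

First count ground terms of depth ≤ 2.
With no function symbols every ground term is a constant, so there is exactly 1 ground term at every depth bound.
N_0 = 1
N_1 = 1
N_2 = 1
Explicitly: d.
So |H| = 1.
Ground atoms are formed by filling each argument slot of a predicate with a term from H, so an r-ary predicate gives |H|^r atoms:
  P: 1^3 = 1
Total ground atoms: 1.

1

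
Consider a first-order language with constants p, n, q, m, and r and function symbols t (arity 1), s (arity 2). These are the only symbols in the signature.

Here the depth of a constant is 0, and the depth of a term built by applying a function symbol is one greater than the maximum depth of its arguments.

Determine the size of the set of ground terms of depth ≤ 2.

1265

Count level by level. With function symbols t/1, s/2, the terms of depth ≤ k are the 5 constants together with each function applied to depth-≤(k−1) tuples, so N_k = 5 + N_{k-1} + N_{k-1}^2.
N_0 = 5
N_1 = 5 + 5 + 5^2 = 35
N_2 = 5 + 35 + 35^2 = 1265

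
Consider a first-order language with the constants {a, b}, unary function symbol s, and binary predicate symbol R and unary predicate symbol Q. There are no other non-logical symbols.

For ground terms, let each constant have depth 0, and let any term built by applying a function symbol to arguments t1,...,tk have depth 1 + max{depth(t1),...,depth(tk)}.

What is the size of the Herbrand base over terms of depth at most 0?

6

First count ground terms of depth ≤ 0.
Let N_k count ground terms of depth at most k. Each non-constant term of depth ≤ k is some function symbol applied to depth-≤(k−1) arguments, giving N_k = 2 + N_{k-1}.
N_0 = 2
So |H| = 2.
A ground atom is a predicate applied to a tuple of terms from H, so the count is the sum over predicates of |H|^arity:
  R: 2^2 = 4;  Q: 2
Total ground atoms: 4 + 2 = 6.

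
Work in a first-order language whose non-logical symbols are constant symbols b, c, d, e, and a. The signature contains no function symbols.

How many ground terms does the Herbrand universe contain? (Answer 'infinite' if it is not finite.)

There are no function symbols, so every ground term is one of the 5 constants.
The Herbrand universe is {b, c, d, e, a}, which is finite with 5 elements.

5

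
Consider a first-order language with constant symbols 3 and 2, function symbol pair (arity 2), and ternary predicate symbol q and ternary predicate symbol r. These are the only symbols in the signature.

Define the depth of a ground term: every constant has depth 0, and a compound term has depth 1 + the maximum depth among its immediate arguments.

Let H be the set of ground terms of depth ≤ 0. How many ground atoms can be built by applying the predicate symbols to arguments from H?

16

First count ground terms of depth ≤ 0.
Let N_k = |{terms of depth ≤ k}|. Then N_0 = 2 and N_k = 2 + N_{k-1}^2 for k ≥ 1 (one summand per function symbol, arity giving the exponent).
N_0 = 2
Explicitly: 3, 2.
So |H| = 2.
Ground atoms are formed by filling each argument slot of a predicate with a term from H, so an r-ary predicate gives |H|^r atoms:
  q: 2^3 = 8;  r: 2^3 = 8
Total ground atoms: 8 + 8 = 16.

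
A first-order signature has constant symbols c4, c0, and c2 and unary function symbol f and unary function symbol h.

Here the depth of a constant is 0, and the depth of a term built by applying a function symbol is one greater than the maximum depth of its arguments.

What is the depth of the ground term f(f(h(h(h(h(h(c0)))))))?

7

depth(h(c0)) = 1 + depth(c0) = 1 + 0 = 1
depth(h(h(c0))) = 1 + depth(h(c0)) = 1 + 1 = 2
depth(h(h(h(c0)))) = 1 + depth(h(h(c0))) = 1 + 2 = 3
depth(h(h(h(h(c0))))) = 1 + depth(h(h(h(c0)))) = 1 + 3 = 4
depth(h(h(h(h(h(c0)))))) = 1 + depth(h(h(h(h(c0))))) = 1 + 4 = 5
depth(f(h(h(h(h(h(c0))))))) = 1 + depth(h(h(h(h(h(c0)))))) = 1 + 5 = 6
depth(f(f(h(h(h(h(h(c0)))))))) = 1 + depth(f(h(h(h(h(h(c0))))))) = 1 + 6 = 7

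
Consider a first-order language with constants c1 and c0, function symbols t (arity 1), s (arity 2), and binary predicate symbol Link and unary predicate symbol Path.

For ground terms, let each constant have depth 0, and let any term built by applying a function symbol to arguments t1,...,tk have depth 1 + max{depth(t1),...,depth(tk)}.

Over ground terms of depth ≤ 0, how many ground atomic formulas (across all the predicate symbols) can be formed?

6

First count ground terms of depth ≤ 0.
Let N_k count ground terms of depth at most k. Each non-constant term of depth ≤ k is some function symbol applied to depth-≤(k−1) arguments, giving N_k = 2 + N_{k-1} + N_{k-1}^2.
N_0 = 2
So |H| = 2.
Ground atoms are formed by filling each argument slot of a predicate with a term from H, so an r-ary predicate gives |H|^r atoms:
  Link: 2^2 = 4;  Path: 2
Total ground atoms: 4 + 2 = 6.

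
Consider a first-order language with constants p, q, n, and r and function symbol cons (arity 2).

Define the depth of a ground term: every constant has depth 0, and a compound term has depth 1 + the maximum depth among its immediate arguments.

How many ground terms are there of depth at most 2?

Let N_k = |{terms of depth ≤ k}|. Then N_0 = 4 and N_k = 4 + N_{k-1}^2 for k ≥ 1 (one summand per function symbol, arity giving the exponent).
N_0 = 4
N_1 = 4 + 4^2 = 20
N_2 = 4 + 20^2 = 404

404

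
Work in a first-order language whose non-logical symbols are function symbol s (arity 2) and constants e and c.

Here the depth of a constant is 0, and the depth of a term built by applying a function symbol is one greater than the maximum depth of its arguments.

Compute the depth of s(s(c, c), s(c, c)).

depth(s(c, c)) = 1 + max(0, 0) = 1
depth(s(s(c, c), s(c, c))) = 1 + max(1, 1) = 2

2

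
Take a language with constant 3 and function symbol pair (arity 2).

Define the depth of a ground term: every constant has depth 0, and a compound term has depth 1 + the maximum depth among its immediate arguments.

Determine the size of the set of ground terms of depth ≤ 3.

If N_k denotes the number of depth-≤k ground terms, the 1 constant gives N_0 = 1, and each function symbol of arity r contributes N_{k-1}^r new terms at level k: N_k = 1 + N_{k-1}^2.
N_0 = 1
N_1 = 1 + 1^2 = 2
N_2 = 1 + 2^2 = 5
N_3 = 1 + 5^2 = 26

26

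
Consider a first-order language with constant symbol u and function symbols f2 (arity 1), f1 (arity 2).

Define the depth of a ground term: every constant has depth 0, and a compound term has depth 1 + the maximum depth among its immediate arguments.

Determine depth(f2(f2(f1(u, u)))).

depth(f1(u, u)) = 1 + max(0, 0) = 1
depth(f2(f1(u, u))) = 1 + depth(f1(u, u)) = 1 + 1 = 2
depth(f2(f2(f1(u, u)))) = 1 + depth(f2(f1(u, u))) = 1 + 2 = 3

3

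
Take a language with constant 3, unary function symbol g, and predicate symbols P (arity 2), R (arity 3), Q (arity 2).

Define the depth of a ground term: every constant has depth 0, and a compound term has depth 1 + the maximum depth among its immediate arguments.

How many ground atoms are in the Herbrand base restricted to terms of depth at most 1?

16

First count ground terms of depth ≤ 1.
If N_k denotes the number of depth-≤k ground terms, the 1 constant gives N_0 = 1, and each function symbol of arity r contributes N_{k-1}^r new terms at level k: N_k = 1 + N_{k-1}.
N_0 = 1
N_1 = 1 + 1 = 2
Explicitly: 3, g(3).
So |H| = 2.
Ground atoms are formed by filling each argument slot of a predicate with a term from H, so an r-ary predicate gives |H|^r atoms:
  P: 2^2 = 4;  R: 2^3 = 8;  Q: 2^2 = 4
Total ground atoms: 4 + 8 + 4 = 16.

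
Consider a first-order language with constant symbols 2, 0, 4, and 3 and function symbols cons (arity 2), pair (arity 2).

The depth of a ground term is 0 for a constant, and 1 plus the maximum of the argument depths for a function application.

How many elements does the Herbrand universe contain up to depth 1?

36

Let N_k count ground terms of depth at most k. Each non-constant term of depth ≤ k is some function symbol applied to depth-≤(k−1) arguments, giving N_k = 4 + N_{k-1}^2 + N_{k-1}^2.
N_0 = 4
N_1 = 4 + 4^2 + 4^2 = 36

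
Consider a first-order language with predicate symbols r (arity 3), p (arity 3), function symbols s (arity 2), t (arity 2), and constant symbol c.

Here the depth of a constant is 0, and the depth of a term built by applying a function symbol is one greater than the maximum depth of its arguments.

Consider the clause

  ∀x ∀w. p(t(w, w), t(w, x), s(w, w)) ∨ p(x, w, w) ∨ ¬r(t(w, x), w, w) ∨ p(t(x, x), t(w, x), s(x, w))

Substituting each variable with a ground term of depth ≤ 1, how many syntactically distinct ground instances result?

9

Ground terms of depth ≤ 1:
  Let N_k = |{terms of depth ≤ k}|. Then N_0 = 1 and N_k = 1 + N_{k-1}^2 + N_{k-1}^2 for k ≥ 1 (one summand per function symbol, arity giving the exponent).
  N_0 = 1
  N_1 = 1 + 1^2 + 1^2 = 3
So there are 3 ground terms available for substitution.
There are 2 variables to instantiate (x, w), each occurring in at least one literal, so different choices give different ground instances.
Number of ground instances = 3^2 = 9.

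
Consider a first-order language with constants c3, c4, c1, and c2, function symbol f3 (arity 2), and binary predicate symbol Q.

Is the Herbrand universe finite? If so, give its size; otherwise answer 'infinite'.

infinite

The signature has at least one function symbol (f3, arity 2) and at least one constant (c3).
Iterating f3 gives infinitely many distinct ground terms: c3, f3(c3, c3), f3(f3(c3, c3), f3(c3, c3)), ...
So the Herbrand universe is infinite.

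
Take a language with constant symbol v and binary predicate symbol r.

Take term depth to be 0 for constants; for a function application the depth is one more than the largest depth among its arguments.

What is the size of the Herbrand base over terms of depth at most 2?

1

First count ground terms of depth ≤ 2.
With no function symbols every ground term is a constant, so there is exactly 1 ground term at every depth bound.
N_0 = 1
N_1 = 1
N_2 = 1
Explicitly: v.
So |H| = 1.
For each predicate symbol, the number of ground atoms is |H| raised to its arity; summing:
  r: 1^2 = 1
Total ground atoms: 1.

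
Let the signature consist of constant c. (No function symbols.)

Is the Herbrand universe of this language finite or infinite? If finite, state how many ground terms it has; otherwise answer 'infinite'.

1

There are no function symbols, so the only ground term is the single constant.
The Herbrand universe is {c}, finite with 1 element.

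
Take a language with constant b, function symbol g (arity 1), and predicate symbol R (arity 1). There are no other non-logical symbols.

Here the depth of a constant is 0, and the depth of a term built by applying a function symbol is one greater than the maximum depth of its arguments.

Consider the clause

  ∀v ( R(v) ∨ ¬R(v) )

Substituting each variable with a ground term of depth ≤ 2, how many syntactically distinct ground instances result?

Ground terms of depth ≤ 2:
  Count level by level. With function symbols g/1, the terms of depth ≤ k are the 1 constant together with each function applied to depth-≤(k−1) tuples, so N_k = 1 + N_{k-1}.
  N_0 = 1
  N_1 = 1 + 1 = 2
  N_2 = 1 + 2 = 3
So there are 3 ground terms available for substitution.
The clause has 1 distinct variable (v), which appears in the body. In the free term algebra distinct substitutions yield syntactically distinct ground instances.
Number of ground instances = 3.

3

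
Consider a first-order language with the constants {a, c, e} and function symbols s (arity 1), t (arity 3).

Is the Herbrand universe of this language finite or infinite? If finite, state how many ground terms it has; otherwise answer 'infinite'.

The signature has at least one function symbol (s, arity 1) and at least one constant (a).
Iterating s gives infinitely many distinct ground terms: a, s(a), s(s(a)), ...
So the Herbrand universe is infinite.

infinite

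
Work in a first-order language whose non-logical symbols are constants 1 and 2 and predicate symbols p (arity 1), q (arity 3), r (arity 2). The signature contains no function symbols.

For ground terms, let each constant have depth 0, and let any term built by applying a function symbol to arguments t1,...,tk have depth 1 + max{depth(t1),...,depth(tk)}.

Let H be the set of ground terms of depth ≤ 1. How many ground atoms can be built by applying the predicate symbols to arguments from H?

14

First count ground terms of depth ≤ 1.
With no function symbols every ground term is a constant, so there are exactly 2 ground terms at every depth bound.
N_0 = 2
N_1 = 2
Explicitly: 1, 2.
So |H| = 2.
Each predicate of arity r yields |H|^r ground atoms (one per choice of an r-tuple from H):
  p: 2;  q: 2^3 = 8;  r: 2^2 = 4
Total ground atoms: 2 + 8 + 4 = 14.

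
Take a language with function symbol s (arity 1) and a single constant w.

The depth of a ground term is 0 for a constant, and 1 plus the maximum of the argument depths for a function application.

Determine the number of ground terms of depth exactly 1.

1

If N_k denotes the number of depth-≤k ground terms, the 1 constant gives N_0 = 1, and each function symbol of arity r contributes N_{k-1}^r new terms at level k: N_k = 1 + N_{k-1}.
N_0 = 1
N_1 = 1 + 1 = 2
Terms of depth exactly 1: N_1 − N_0 = 2 − 1 = 1.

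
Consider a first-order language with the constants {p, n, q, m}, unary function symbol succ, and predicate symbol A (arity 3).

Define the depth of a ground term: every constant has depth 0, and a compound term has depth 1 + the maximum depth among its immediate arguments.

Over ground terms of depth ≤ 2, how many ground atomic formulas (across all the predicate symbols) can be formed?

First count ground terms of depth ≤ 2.
Let N_k = |{terms of depth ≤ k}|. Then N_0 = 4 and N_k = 4 + N_{k-1} for k ≥ 1 (one summand per function symbol, arity giving the exponent).
N_0 = 4
N_1 = 4 + 4 = 8
N_2 = 4 + 8 = 12
Explicitly: p, n, q, m, succ(p), succ(n), succ(q), succ(m), succ(succ(p)), succ(succ(n)), succ(succ(q)), succ(succ(m)).
So |H| = 12.
A ground atom is a predicate applied to a tuple of terms from H, so the count is the sum over predicates of |H|^arity:
  A: 12^3 = 1728
Total ground atoms: 1728.

1728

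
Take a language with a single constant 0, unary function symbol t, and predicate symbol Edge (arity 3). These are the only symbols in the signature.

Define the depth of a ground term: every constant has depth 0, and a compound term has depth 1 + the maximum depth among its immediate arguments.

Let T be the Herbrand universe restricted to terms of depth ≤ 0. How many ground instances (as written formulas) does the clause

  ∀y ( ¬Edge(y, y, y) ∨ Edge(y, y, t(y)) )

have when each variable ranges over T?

1

Ground terms of depth ≤ 0:
  Let N_k = |{terms of depth ≤ k}|. Then N_0 = 1 and N_k = 1 + N_{k-1} for k ≥ 1 (one summand per function symbol, arity giving the exponent).
  N_0 = 1
So there is exactly 1 ground term available for substitution.
The body mentions the single quantified variable y; since ground terms form a free algebra, no two substitutions collapse to the same formula.
Number of ground instances = 1.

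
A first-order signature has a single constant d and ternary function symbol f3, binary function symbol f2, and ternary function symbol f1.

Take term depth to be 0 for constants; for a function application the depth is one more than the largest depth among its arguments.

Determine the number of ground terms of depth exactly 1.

Count level by level. With function symbols f3/3, f2/2, f1/3, the terms of depth ≤ k are the 1 constant together with each function applied to depth-≤(k−1) tuples, so N_k = 1 + N_{k-1}^3 + N_{k-1}^2 + N_{k-1}^3.
N_0 = 1
N_1 = 1 + 1^3 + 1^2 + 1^3 = 4
Terms of depth exactly 1: N_1 − N_0 = 4 − 1 = 3.

3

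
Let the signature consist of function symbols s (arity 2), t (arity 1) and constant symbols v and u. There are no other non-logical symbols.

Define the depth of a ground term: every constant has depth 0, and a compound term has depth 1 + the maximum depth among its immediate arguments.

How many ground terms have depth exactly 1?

Count level by level. With function symbols s/2, t/1, the terms of depth ≤ k are the 2 constants together with each function applied to depth-≤(k−1) tuples, so N_k = 2 + N_{k-1}^2 + N_{k-1}.
N_0 = 2
N_1 = 2 + 2^2 + 2 = 8
Terms of depth exactly 1: N_1 − N_0 = 8 − 2 = 6.

6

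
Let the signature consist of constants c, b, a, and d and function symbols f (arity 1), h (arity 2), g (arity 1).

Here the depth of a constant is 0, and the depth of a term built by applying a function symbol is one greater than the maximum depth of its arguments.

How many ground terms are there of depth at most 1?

Let N_k = |{terms of depth ≤ k}|. Then N_0 = 4 and N_k = 4 + N_{k-1} + N_{k-1}^2 + N_{k-1} for k ≥ 1 (one summand per function symbol, arity giving the exponent).
N_0 = 4
N_1 = 4 + 4 + 4^2 + 4 = 28

28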